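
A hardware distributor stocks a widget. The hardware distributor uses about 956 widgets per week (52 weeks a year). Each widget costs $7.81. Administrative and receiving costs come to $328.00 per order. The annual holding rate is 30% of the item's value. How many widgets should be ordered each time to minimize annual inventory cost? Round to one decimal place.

Q* ≈ 3,730.8 widgets

Annual demand D = 956 × 52 = 49,712.
Holding cost H = 0.30 × $7.81 = $2.3430 per unit per year.
EOQ = √(2DS / H) = √(2 × 49,712 × 328 / 2.343).
= √(32,611,072 / 2.343) = √13,918,511.3103 ≈ 3730.752.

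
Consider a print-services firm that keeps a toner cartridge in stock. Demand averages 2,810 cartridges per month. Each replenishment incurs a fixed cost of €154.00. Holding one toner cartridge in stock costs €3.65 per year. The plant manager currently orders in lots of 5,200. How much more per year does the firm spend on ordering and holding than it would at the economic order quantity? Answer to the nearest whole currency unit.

Annual demand D = 2,810 × 12 = 33,720.
EOQ = √(2DS/H) = √(2 × 33,720 × 154 / 3.65) ≈ 1686.84.
Cost at Q* = (D/Q*)S + (Q*/2)H = √(2DSH) ≈ €6,156.95.
Cost at Q = 5,200: (33,720/5,200)×154 + (5,200/2)×3.65 = €998.63 + €9,490.00 = €10,488.63.
Excess = €10,488.63 − €6,156.95 = €4,331.68.

Extra cost ≈ €4,332 per year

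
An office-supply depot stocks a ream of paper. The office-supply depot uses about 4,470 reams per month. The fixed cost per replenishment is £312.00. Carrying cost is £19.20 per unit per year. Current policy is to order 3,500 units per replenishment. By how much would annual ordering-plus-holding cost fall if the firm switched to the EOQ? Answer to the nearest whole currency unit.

Extra cost ≈ £13,031 per year

Annual demand D = 4,470 × 12 = 53,640.
EOQ = √(2DS/H) = √(2 × 53,640 × 312 / 19.2) ≈ 1320.34.
Cost at Q* = (D/Q*)S + (Q*/2)H = √(2DSH) ≈ £25,350.54.
Cost at Q = 3,500: (53,640/3,500)×312 + (3,500/2)×19.2 = £4,781.62 + £33,600.00 = £38,381.62.
Excess = £38,381.62 − £25,350.54 = £13,031.08.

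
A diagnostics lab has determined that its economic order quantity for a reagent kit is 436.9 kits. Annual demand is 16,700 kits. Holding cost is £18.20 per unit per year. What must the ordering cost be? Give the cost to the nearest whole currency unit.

Squaring Q* = √(2DS/H) gives Q*² = 2DS/H.
From Q* = √(2DS/H): S = Q*²H / (2D) = 436.9² × 18.2 / (2 × 16,700) = 104.0133.

S ≈ £104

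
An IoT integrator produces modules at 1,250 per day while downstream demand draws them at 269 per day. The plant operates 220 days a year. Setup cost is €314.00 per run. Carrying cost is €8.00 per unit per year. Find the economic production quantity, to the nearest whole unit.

Annual demand D = 269 × 220 = 59,180.
Production build-up factor (1 − d/p) = 1 − 269/1,250 = 0.7848.
Q* = √(2DS / (H(1 − d/p))) = √(2 × 59,180 × 314 / (8 × 0.7848)).
= √(37,165,040 / 6.2784) ≈ 2433.004.

Q* ≈ 2,433 modules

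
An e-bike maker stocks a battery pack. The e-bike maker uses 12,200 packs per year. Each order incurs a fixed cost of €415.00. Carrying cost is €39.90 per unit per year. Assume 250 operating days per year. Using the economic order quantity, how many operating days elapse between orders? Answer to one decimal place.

T ≈ 10.3 days

The optimal lot size = √(2DS/H) = √(2 × 12,200 × 415 / 39.9) ≈ 503.77.
Cycle time = Q*/D × 250 = 503.77 / 12,200 × 250 ≈ 10.323 days.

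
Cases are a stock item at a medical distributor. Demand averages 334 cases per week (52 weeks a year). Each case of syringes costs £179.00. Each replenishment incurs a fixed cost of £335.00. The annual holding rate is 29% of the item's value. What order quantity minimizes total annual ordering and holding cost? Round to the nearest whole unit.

Q* ≈ 473 cases

Annual demand D = 334 × 52 = 17,368.
Holding cost H = 0.29 × £179.00 = £51.9100 per unit per year.
EOQ = √(2DS / H) = √(2 × 17,368 × 335 / 51.91).
= √(11,636,560 / 51.91) = √224,167.983 ≈ 473.464.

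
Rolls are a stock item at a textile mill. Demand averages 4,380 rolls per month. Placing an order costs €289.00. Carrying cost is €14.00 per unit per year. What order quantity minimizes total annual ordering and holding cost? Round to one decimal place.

Q* ≈ 1,473.1 rolls

Annual demand D = 4,380 × 12 = 52,560.
EOQ = √(2DS / H) = √(2 × 52,560 × 289 / 14).
= √(30,379,680 / 14) = √2,169,977.1429 ≈ 1473.084.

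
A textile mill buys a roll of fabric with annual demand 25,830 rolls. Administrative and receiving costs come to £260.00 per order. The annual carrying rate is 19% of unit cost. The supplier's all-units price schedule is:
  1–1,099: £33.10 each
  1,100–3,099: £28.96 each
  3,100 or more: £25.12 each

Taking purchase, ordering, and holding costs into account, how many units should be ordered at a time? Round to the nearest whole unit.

Q* ≈ 3,100 rolls

Holding cost per unit per year at price C is H = 0.19·C.
For each price level, check whether its EOQ is feasible; otherwise the best quantity at that price is the breakpoint.
Tier 1 (£33.10): EOQ = 1461.4 exceeds tier's upper bound 1099, so this tier is dominated.
EOQ at £28.96 = 1562.4 (feasible in tier 2): TC = 25,830×£28.96 + (25,830/1562.4)×260 + (1562.4/2)×0.19×£28.96 = £756,633.66.
EOQ at £25.12 = 1677.6 < 3100, so use break Q=3100: TC = 25,830×£25.12 + (25,830/3100.0)×260 + (3100.0/2)×0.19×£25.12 = £658,413.83.
Lowest total cost is £658,413.83 at Q = 3100.0.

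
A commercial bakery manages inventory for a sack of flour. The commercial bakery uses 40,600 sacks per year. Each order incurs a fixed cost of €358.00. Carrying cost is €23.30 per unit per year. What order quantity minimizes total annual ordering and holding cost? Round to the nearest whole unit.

Q* ≈ 1,117 sacks

EOQ = √(2DS / H) = √(2 × 40,600 × 358 / 23.3).
= √(29,069,600 / 23.3) = √1,247,622.3176 ≈ 1116.970.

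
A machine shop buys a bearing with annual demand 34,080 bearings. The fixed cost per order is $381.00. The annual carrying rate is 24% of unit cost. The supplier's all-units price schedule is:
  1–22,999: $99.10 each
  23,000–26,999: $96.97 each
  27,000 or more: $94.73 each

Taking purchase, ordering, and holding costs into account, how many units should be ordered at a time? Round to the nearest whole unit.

Q* ≈ 1,045 bearings

Holding cost per unit per year at price C is H = 0.24·C.
Candidates are each tier's EOQ (if it falls in that tier) and each price-break quantity.
EOQ at $99.10 = 1044.9 (feasible in tier 1): TC = 34,080×$99.10 + (34,080/1044.9)×381 + (1044.9/2)×0.24×$99.10 = $3,402,180.48.
EOQ at $96.97 = 1056.3 < 23000, so use break Q=23000: TC = 34,080×$96.97 + (34,080/23000.0)×381 + (23000.0/2)×0.24×$96.97 = $3,572,939.34.
EOQ at $94.73 = 1068.8 < 27000, so use break Q=27000: TC = 34,080×$94.73 + (34,080/27000.0)×381 + (27000.0/2)×0.24×$94.73 = $3,535,804.51.
Lowest total cost is $3,402,180.48 at Q = 1044.9.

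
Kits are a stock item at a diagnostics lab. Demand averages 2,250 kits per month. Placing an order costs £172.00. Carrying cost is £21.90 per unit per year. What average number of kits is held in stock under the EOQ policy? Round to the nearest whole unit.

Average inventory ≈ 326 kits

Annual demand D = 2,250 × 12 = 27,000.
Q* = √(2DS/H) = √(2 × 27,000 × 172 / 21.9) ≈ 651.24.
Average inventory = Q*/2 ≈ 651.24 / 2 = 325.618.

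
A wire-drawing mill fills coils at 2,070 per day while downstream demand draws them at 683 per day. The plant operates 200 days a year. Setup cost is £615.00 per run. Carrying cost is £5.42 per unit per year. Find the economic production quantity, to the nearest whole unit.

Annual demand D = 683 × 200 = 136,600.
Production build-up factor (1 − d/p) = 1 − 683/2,070 = 0.6700.
Q* = √(2DS / (H(1 − d/p))) = √(2 × 136,600 × 615 / (5.42 × 0.6700)).
= √(168,018,000 / 3.6317) ≈ 6801.821.

Q* ≈ 6,802 coils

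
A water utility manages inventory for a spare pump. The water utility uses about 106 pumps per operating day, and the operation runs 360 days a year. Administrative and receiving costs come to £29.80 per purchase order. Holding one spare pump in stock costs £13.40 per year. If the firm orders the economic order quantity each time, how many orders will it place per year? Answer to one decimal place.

Annual demand D = 106 × 360 = 38,160.
Q* = √(2DS/H) = √(2 × 38,160 × 29.8 / 13.4) ≈ 411.98.
Orders per year = D / Q* = 38,160 / 411.98 ≈ 92.626.

N ≈ 92.6 orders per year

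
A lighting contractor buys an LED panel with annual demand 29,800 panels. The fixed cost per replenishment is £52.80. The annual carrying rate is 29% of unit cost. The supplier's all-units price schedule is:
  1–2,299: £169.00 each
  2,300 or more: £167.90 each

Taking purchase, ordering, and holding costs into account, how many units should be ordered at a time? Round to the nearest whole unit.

Holding cost per unit per year at price C is H = 0.29·C.
Candidates are each tier's EOQ (if it falls in that tier) and each price-break quantity.
EOQ at £169.00 = 253.4 (feasible in tier 1): TC = 29,800×£169.00 + (29,800/253.4)×52.8 + (253.4/2)×0.29×£169.00 = £5,048,618.88.
EOQ at £167.90 = 254.2 < 2300, so use break Q=2300: TC = 29,800×£167.90 + (29,800/2300.0)×52.8 + (2300.0/2)×0.29×£167.90 = £5,060,098.75.
Lowest total cost is £5,048,618.88 at Q = 253.4.

Q* ≈ 253 panels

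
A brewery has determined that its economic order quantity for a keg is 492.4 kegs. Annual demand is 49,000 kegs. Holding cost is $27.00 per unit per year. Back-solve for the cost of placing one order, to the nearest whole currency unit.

S ≈ $67

The basic EOQ model gives Q* = √(2DS/H); rearrange for the unknown.
From Q* = √(2DS/H): S = Q*²H / (2D) = 492.4² × 27 / (2 × 49,000) = 66.7996.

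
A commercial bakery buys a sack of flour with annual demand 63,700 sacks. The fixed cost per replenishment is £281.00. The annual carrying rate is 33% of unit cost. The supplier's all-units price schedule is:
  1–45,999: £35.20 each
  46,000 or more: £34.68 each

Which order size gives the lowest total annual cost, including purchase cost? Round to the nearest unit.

Holding cost per unit per year at price C is H = 0.33·C.
Candidates are each tier's EOQ (if it falls in that tier) and each price-break quantity.
EOQ at £35.20 = 1755.5 (feasible in tier 1): TC = 63,700×£35.20 + (63,700/1755.5)×281 + (1755.5/2)×0.33×£35.20 = £2,262,632.30.
EOQ at £34.68 = 1768.6 < 46000, so use break Q=46000: TC = 63,700×£34.68 + (63,700/46000.0)×281 + (46000.0/2)×0.33×£34.68 = £2,472,726.32.
Lowest total cost is £2,262,632.30 at Q = 1755.5.

Q* ≈ 1,756 sacks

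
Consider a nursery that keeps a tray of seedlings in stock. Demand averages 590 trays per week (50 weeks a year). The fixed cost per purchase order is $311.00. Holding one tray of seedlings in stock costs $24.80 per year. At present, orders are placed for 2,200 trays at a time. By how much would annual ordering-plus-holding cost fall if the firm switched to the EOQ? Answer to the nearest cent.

Annual demand D = 590 × 50 = 29,500.
EOQ = √(2DS/H) = √(2 × 29,500 × 311 / 24.8) ≈ 860.16.
Cost at Q* = (D/Q*)S + (Q*/2)H = √(2DSH) ≈ $21,332.02.
Cost at Q = 2,200: (29,500/2,200)×311 + (2,200/2)×24.8 = $4,170.23 + $27,280.00 = $31,450.23.
Excess = $31,450.23 − $21,332.02 = $10,118.20.

Extra cost ≈ $10,118.20 per year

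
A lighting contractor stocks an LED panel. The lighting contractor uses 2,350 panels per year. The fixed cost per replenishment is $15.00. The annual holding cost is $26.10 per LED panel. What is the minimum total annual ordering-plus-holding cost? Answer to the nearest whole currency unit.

The optimal lot size = √(2DS/H) = √(2 × 2,350 × 15 / 26.1) ≈ 51.97.
At Q*, ordering cost (D/Q*)S equals holding cost (Q*/2)H, each = √(DSH/2).
Minimum total = √(2DSH) = √(2 × 2,350 × 15 × 26.1) ≈ 1356.484.

TC* ≈ $1,356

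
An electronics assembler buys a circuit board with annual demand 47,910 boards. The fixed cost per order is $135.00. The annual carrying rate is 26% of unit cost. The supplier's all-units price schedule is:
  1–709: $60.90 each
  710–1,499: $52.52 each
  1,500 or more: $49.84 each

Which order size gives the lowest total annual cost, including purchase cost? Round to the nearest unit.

Holding cost per unit per year at price C is H = 0.26·C.
Candidates are each tier's EOQ (if it falls in that tier) and each price-break quantity.
Tier 1 ($60.90): EOQ = 903.9 exceeds tier's upper bound 709, so this tier is dominated.
EOQ at $52.52 = 973.3 (feasible in tier 2): TC = 47,910×$52.52 + (47,910/973.3)×135 + (973.3/2)×0.26×$52.52 = $2,529,523.78.
EOQ at $49.84 = 999.1 < 1500, so use break Q=1500: TC = 47,910×$49.84 + (47,910/1500.0)×135 + (1500.0/2)×0.26×$49.84 = $2,401,865.10.
Lowest total cost is $2,401,865.10 at Q = 1500.0.

Q* ≈ 1,500 boards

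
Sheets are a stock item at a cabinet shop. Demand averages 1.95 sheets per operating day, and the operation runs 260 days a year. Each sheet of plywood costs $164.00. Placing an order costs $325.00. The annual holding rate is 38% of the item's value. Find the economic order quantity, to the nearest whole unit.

Q* ≈ 73 sheets

Annual demand D = 1.95 × 260 = 507.
Holding cost H = 0.38 × $164.00 = $62.3200 per unit per year.
EOQ = √(2DS / H) = √(2 × 507 × 325 / 62.32).
= √(329,550 / 62.32) = √5,288.0295 ≈ 72.719.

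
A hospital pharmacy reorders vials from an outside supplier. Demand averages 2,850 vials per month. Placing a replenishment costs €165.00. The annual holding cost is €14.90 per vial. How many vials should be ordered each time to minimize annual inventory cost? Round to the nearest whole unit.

Q* ≈ 870 vials

Annual demand D = 2,850 × 12 = 34,200.
EOQ = √(2DS / H) = √(2 × 34,200 × 165 / 14.9).
= √(11,286,000 / 14.9) = √757,449.6644 ≈ 870.316.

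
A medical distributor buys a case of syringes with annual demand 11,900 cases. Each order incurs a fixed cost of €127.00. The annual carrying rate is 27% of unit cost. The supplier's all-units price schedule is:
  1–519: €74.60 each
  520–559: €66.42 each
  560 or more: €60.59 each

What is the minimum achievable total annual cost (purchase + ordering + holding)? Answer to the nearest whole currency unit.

Holding cost per unit per year at price C is H = 0.27·C.
For each price level, check whether its EOQ is feasible; otherwise the best quantity at that price is the breakpoint.
EOQ at €74.60 = 387.4 (feasible in tier 1): TC = 11,900×€74.60 + (11,900/387.4)×127 + (387.4/2)×0.27×€74.60 = €895,542.64.
EOQ at €66.42 = 410.5 < 520, so use break Q=520: TC = 11,900×€66.42 + (11,900/520.0)×127 + (520.0/2)×0.27×€66.42 = €797,967.03.
EOQ at €60.59 = 429.8 < 560, so use break Q=560: TC = 11,900×€60.59 + (11,900/560.0)×127 + (560.0/2)×0.27×€60.59 = €728,300.35.
Lowest total cost among the candidates is at Q = 560.0.

TC* ≈ €728,300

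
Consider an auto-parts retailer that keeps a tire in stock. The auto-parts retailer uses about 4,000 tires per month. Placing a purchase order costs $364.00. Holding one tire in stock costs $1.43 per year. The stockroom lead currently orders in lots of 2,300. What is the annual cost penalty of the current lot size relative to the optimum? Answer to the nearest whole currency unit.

Annual demand D = 4,000 × 12 = 48,000.
EOQ = √(2DS/H) = √(2 × 48,000 × 364 / 1.43) ≈ 4943.32.
Cost at Q* = (D/Q*)S + (Q*/2)H = √(2DSH) ≈ $7,068.94.
Cost at Q = 2,300: (48,000/2,300)×364 + (2,300/2)×1.43 = $7,596.52 + $1,644.50 = $9,241.02.
Excess = $9,241.02 − $7,068.94 = $2,172.08.

Extra cost ≈ $2,172 per year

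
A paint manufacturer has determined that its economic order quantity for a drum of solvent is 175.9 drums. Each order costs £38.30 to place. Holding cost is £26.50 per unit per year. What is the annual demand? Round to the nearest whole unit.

D ≈ 10,704 drums per year

The basic EOQ model gives Q* = √(2DS/H); rearrange for the unknown.
From Q* = √(2DS/H): D = Q*²H / (2S) = 175.9² × 26.5 / (2 × 38.3) = 10704.066.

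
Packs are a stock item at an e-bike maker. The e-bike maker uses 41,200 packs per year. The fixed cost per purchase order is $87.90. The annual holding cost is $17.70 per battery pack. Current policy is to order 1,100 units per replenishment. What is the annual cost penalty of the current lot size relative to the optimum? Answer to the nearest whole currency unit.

Extra cost ≈ $1,705 per year

EOQ = √(2DS/H) = √(2 × 41,200 × 87.9 / 17.7) ≈ 639.69.
Cost at Q* = (D/Q*)S + (Q*/2)H = √(2DSH) ≈ $11,322.56.
Cost at Q = 1,100: (41,200/1,100)×87.9 + (1,100/2)×17.7 = $3,292.25 + $9,735.00 = $13,027.25.
Excess = $13,027.25 − $11,322.56 = $1,704.69.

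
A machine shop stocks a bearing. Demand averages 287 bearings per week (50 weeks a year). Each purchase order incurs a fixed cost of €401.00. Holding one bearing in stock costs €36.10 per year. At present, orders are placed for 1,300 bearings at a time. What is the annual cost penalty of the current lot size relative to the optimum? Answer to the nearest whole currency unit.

Annual demand D = 287 × 50 = 14,350.
EOQ = √(2DS/H) = √(2 × 14,350 × 401 / 36.1) ≈ 564.62.
Cost at Q* = (D/Q*)S + (Q*/2)H = √(2DSH) ≈ €20,382.94.
Cost at Q = 1,300: (14,350/1,300)×401 + (1,300/2)×36.1 = €4,426.42 + €23,465.00 = €27,891.42.
Excess = €27,891.42 − €20,382.94 = €7,508.49.

Extra cost ≈ €7,508 per year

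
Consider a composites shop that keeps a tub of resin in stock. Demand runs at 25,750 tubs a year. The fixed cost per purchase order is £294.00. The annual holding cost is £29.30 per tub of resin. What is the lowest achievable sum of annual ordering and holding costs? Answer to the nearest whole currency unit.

TC* ≈ £21,063

Q* = √(2DS/H) = √(2 × 25,750 × 294 / 29.3) ≈ 718.86.
At Q*, ordering cost (D/Q*)S equals holding cost (Q*/2)H, each = √(DSH/2).
Minimum total = √(2DSH) = √(2 × 25,750 × 294 × 29.3) ≈ 21062.557.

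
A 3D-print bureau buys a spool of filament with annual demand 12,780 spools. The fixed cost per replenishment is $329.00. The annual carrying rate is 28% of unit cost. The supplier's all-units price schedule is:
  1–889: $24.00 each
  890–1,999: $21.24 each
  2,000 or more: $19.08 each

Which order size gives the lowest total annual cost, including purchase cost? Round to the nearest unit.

Q* ≈ 2,000 spools

Holding cost per unit per year at price C is H = 0.28·C.
Candidates are each tier's EOQ (if it falls in that tier) and each price-break quantity.
Tier 1 ($24.00): EOQ = 1118.6 exceeds tier's upper bound 889, so this tier is dominated.
EOQ at $21.24 = 1189.1 (feasible in tier 2): TC = 12,780×$21.24 + (12,780/1189.1)×329 + (1189.1/2)×0.28×$21.24 = $278,519.08.
EOQ at $19.08 = 1254.6 < 2000, so use break Q=2000: TC = 12,780×$19.08 + (12,780/2000.0)×329 + (2000.0/2)×0.28×$19.08 = $251,287.11.
Lowest total cost is $251,287.11 at Q = 2000.0.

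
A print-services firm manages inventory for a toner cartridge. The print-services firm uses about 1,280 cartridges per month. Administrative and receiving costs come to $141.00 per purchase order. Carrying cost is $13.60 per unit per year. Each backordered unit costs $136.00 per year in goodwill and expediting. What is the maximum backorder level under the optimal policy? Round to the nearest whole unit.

S* ≈ 54 cartridges

Annual demand D = 1,280 × 12 = 15,360.
With planned backorders, Q* = √(2DS/H) · √((H+B)/B).
√(2DS/H) = √(2 × 15,360 × 141 / 13.6) = 564.353.
√((H+B)/B) = √((13.6+136)/136) = 1.0488.
Q* ≈ 591.898.
S* = Q* · H/(H+B) = 591.898 × 13.6/149.6 ≈ 53.809.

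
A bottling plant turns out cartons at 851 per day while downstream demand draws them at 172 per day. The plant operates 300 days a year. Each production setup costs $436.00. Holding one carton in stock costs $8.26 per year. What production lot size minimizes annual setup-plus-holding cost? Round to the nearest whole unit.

Annual demand D = 172 × 300 = 51,600.
Production build-up factor (1 − d/p) = 1 − 172/851 = 0.7979.
Q* = √(2DS / (H(1 − d/p))) = √(2 × 51,600 × 436 / (8.26 × 0.7979)).
= √(44,995,200 / 6.5905) ≈ 2612.901.

Q* ≈ 2,613 cartons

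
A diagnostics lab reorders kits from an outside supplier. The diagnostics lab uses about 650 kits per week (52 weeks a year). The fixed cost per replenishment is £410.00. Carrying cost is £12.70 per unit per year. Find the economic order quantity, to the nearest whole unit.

Annual demand D = 650 × 52 = 33,800.
EOQ = √(2DS / H) = √(2 × 33,800 × 410 / 12.7).
= √(27,716,000 / 12.7) = √2,182,362.2047 ≈ 1477.282.

Q* ≈ 1,477 kits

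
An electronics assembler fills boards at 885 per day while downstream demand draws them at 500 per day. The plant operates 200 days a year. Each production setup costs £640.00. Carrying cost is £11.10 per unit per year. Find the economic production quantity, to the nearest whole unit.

Q* ≈ 5,149 boards

Annual demand D = 500 × 200 = 100,000.
Production build-up factor (1 − d/p) = 1 − 500/885 = 0.4350.
Q* = √(2DS / (H(1 − d/p))) = √(2 × 100,000 × 640 / (11.1 × 0.4350)).
= √(128,000,000 / 4.8288) ≈ 5148.548.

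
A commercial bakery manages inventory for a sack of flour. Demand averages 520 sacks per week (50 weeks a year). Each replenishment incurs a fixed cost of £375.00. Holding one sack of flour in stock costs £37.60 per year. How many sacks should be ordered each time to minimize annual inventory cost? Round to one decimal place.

Q* ≈ 720.2 sacks

Annual demand D = 520 × 50 = 26,000.
EOQ = √(2DS / H) = √(2 × 26,000 × 375 / 37.6).
= √(19,500,000 / 37.6) = √518,617.0213 ≈ 720.151.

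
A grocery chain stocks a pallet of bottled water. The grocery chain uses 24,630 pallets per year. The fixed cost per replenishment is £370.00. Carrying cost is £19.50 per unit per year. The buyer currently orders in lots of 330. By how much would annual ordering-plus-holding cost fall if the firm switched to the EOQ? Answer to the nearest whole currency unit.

Extra cost ≈ £11,981 per year

EOQ = √(2DS/H) = √(2 × 24,630 × 370 / 19.5) ≈ 966.79.
Cost at Q* = (D/Q*)S + (Q*/2)H = √(2DSH) ≈ £18,852.34.
Cost at Q = 330: (24,630/330)×370 + (330/2)×19.5 = £27,615.45 + £3,217.50 = £30,832.95.
Excess = £30,832.95 − £18,852.34 = £11,980.61.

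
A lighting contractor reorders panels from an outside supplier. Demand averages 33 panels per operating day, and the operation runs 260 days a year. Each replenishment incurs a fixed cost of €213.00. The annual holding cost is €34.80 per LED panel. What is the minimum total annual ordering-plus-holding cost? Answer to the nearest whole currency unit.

Annual demand D = 33 × 260 = 8,580.
EOQ = √(2DS/H) = √(2 × 8,580 × 213 / 34.8) ≈ 324.08.
At Q*, ordering cost (D/Q*)S equals holding cost (Q*/2)H, each = √(DSH/2).
Minimum total = √(2DSH) = √(2 × 8,580 × 213 × 34.8) ≈ 11278.155.

TC* ≈ €11,278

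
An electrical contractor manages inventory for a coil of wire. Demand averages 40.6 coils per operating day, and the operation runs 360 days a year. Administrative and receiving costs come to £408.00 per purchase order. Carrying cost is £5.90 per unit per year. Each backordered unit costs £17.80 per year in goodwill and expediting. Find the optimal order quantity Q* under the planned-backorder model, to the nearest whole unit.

Q* ≈ 1,641 coils

Annual demand D = 40.6 × 360 = 14,616.
With planned backorders, Q* = √(2DS/H) · √((H+B)/B).
√(2DS/H) = √(2 × 14,616 × 408 / 5.9) = 1421.783.
√((H+B)/B) = √((5.9+17.8)/17.8) = 1.1539.
Q* ≈ 1640.580.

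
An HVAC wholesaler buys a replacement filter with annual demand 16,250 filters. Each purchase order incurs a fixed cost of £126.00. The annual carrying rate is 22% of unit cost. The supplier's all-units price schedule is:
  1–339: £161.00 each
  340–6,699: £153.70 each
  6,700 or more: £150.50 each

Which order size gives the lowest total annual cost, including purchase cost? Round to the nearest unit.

Holding cost per unit per year at price C is H = 0.22·C.
Candidates are each tier's EOQ (if it falls in that tier) and each price-break quantity.
Tier 1 (£161.00): EOQ = 340.0 exceeds tier's upper bound 339, so this tier is dominated.
EOQ at £153.70 = 348.0 (feasible in tier 2): TC = 16,250×£153.70 + (16,250/348.0)×126 + (348.0/2)×0.22×£153.70 = £2,509,392.26.
EOQ at £150.50 = 351.7 < 6700, so use break Q=6700: TC = 16,250×£150.50 + (16,250/6700.0)×126 + (6700.0/2)×0.22×£150.50 = £2,556,849.10.
Lowest total cost is £2,509,392.26 at Q = 348.0.

Q* ≈ 348 filters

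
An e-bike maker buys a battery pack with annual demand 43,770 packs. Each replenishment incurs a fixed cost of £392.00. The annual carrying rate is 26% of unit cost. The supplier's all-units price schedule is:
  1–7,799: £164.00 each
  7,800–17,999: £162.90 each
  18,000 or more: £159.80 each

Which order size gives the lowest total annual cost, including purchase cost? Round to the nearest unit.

Holding cost per unit per year at price C is H = 0.26·C.
For each price level, check whether its EOQ is feasible; otherwise the best quantity at that price is the breakpoint.
EOQ at £164.00 = 897.1 (feasible in tier 1): TC = 43,770×£164.00 + (43,770/897.1)×392 + (897.1/2)×0.26×£164.00 = £7,216,532.07.
EOQ at £162.90 = 900.1 < 7800, so use break Q=7800: TC = 43,770×£162.90 + (43,770/7800.0)×392 + (7800.0/2)×0.26×£162.90 = £7,297,513.32.
EOQ at £159.80 = 908.8 < 18000, so use break Q=18000: TC = 43,770×£159.80 + (43,770/18000.0)×392 + (18000.0/2)×0.26×£159.80 = £7,369,331.21.
Lowest total cost is £7,216,532.07 at Q = 897.1.

Q* ≈ 897 packs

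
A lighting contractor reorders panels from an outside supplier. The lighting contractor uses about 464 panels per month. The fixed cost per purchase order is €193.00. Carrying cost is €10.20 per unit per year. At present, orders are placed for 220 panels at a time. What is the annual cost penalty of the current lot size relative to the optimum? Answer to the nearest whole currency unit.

Annual demand D = 464 × 12 = 5,568.
EOQ = √(2DS/H) = √(2 × 5,568 × 193 / 10.2) ≈ 459.03.
Cost at Q* = (D/Q*)S + (Q*/2)H = √(2DSH) ≈ €4,682.13.
Cost at Q = 220: (5,568/220)×193 + (220/2)×10.2 = €4,884.65 + €1,122.00 = €6,006.65.
Excess = €6,006.65 − €4,682.13 = €1,324.53.

Extra cost ≈ €1,325 per year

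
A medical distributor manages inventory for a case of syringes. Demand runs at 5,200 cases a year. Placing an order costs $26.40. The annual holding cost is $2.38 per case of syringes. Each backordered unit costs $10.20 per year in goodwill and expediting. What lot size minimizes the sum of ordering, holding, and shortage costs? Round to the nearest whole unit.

Q* ≈ 377 cases

With planned backorders, Q* = √(2DS/H) · √((H+B)/B).
√(2DS/H) = √(2 × 5,200 × 26.4 / 2.38) = 339.649.
√((H+B)/B) = √((2.38+10.2)/10.2) = 1.1106.
Q* ≈ 377.199.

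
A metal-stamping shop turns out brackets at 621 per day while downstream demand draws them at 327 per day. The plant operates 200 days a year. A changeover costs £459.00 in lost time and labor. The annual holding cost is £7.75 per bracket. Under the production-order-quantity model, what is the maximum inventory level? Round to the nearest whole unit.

I_max ≈ 1,915 brackets

Annual demand D = 327 × 200 = 65,400.
Production build-up factor (1 − d/p) = 1 − 327/621 = 0.4734.
Q* = √(2DS / (H(1 − d/p))) = √(2 × 65,400 × 459 / (7.75 × 0.4734)).
= √(60,037,200 / 3.6691) ≈ 4045.121.
Maximum inventory = Q*(1 − d/p) = 4045.121 × 0.4734 ≈ 1915.081.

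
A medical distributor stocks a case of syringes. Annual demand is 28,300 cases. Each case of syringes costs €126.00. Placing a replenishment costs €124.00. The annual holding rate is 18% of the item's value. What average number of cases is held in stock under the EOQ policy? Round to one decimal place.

Holding cost H = 0.18 × €126.00 = €22.6800 per unit per year.
Q* = √(2DS/H) = √(2 × 28,300 × 124 / 22.68) ≈ 556.29.
Average inventory = Q*/2 ≈ 556.29 / 2 = 278.143.

Average inventory ≈ 278.1 cases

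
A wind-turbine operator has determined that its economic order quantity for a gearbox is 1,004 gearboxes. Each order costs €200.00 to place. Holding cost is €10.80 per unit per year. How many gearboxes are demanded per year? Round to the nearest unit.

Invert the EOQ relation Q*² = 2DS/H.
From Q* = √(2DS/H): D = Q*²H / (2S) = 1,004² × 10.8 / (2 × 200) = 27216.432.

D ≈ 27,216 gearboxes per year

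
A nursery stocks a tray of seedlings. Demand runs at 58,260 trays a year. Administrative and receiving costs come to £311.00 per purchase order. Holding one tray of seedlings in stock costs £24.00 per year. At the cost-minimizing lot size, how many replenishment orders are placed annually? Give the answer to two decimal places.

The optimal lot size = √(2DS/H) = √(2 × 58,260 × 311 / 24) ≈ 1228.78.
Orders per year = D / Q* = 58,260 / 1228.78 ≈ 47.413.

N ≈ 47.41 orders per year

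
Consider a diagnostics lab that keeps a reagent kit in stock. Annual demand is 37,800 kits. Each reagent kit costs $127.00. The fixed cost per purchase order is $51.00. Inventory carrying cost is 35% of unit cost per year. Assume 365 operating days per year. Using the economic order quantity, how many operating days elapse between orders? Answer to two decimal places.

T ≈ 2.84 days

Holding cost H = 0.35 × $127.00 = $44.4500 per unit per year.
EOQ = √(2DS/H) = √(2 × 37,800 × 51 / 44.45) ≈ 294.52.
Cycle time = Q*/D × 365 = 294.52 / 37,800 × 365 ≈ 2.844 days.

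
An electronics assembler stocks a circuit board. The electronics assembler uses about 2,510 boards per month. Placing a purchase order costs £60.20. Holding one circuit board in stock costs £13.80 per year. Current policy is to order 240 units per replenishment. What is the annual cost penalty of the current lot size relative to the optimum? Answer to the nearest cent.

Extra cost ≈ £2,136.85 per year

Annual demand D = 2,510 × 12 = 30,120.
EOQ = √(2DS/H) = √(2 × 30,120 × 60.2 / 13.8) ≈ 512.63.
Cost at Q* = (D/Q*)S + (Q*/2)H = √(2DSH) ≈ £7,074.25.
Cost at Q = 240: (30,120/240)×60.2 + (240/2)×13.8 = £7,555.10 + £1,656.00 = £9,211.10.
Excess = £9,211.10 − £7,074.25 = £2,136.85.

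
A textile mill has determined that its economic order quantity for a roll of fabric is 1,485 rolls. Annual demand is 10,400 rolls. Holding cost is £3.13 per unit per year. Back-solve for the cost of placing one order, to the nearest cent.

Invert the EOQ relation Q*² = 2DS/H.
From Q* = √(2DS/H): S = Q*²H / (2D) = 1,485² × 3.13 / (2 × 10,400) = 331.8440.

S ≈ £331.84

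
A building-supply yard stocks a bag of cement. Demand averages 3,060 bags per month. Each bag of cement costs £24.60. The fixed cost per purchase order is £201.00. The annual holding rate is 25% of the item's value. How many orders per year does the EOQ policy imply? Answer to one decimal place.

Annual demand D = 3,060 × 12 = 36,720.
Holding cost H = 0.25 × £24.60 = £6.1500 per unit per year.
The optimal lot size = √(2DS/H) = √(2 × 36,720 × 201 / 6.15) ≈ 1549.27.
Orders per year = D / Q* = 36,720 / 1549.27 ≈ 23.702.

N ≈ 23.7 orders per year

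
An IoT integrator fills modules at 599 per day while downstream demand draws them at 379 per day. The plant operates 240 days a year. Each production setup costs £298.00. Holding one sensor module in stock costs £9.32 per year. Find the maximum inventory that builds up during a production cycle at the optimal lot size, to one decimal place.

Annual demand D = 379 × 240 = 90,960.
Production build-up factor (1 − d/p) = 1 − 379/599 = 0.3673.
Q* = √(2DS / (H(1 − d/p))) = √(2 × 90,960 × 298 / (9.32 × 0.3673)).
= √(54,212,160 / 3.423) ≈ 3979.628.
Maximum inventory = Q*(1 − d/p) = 3979.628 × 0.3673 ≈ 1461.633.

I_max ≈ 1,461.6 modules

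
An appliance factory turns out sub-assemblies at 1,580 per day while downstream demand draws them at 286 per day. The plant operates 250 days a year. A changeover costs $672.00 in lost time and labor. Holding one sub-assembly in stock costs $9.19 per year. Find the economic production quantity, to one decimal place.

Q* ≈ 3,573.2 sub-assemblies

Annual demand D = 286 × 250 = 71,500.
Production build-up factor (1 − d/p) = 1 − 286/1,580 = 0.8190.
Q* = √(2DS / (H(1 − d/p))) = √(2 × 71,500 × 672 / (9.19 × 0.8190)).
= √(96,096,000 / 7.5265) ≈ 3573.192.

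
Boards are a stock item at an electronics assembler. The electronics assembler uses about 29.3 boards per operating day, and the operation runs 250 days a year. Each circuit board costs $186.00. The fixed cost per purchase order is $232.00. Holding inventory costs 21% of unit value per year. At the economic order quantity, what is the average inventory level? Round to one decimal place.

Average inventory ≈ 147.5 boards

Annual demand D = 29.3 × 250 = 7,325.
Holding cost H = 0.21 × $186.00 = $39.0600 per unit per year.
The optimal lot size = √(2DS/H) = √(2 × 7,325 × 232 / 39.06) ≈ 294.98.
Average inventory = Q*/2 ≈ 294.98 / 2 = 147.491.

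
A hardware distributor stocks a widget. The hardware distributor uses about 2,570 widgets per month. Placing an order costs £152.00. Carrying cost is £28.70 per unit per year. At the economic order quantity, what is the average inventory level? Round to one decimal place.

Annual demand D = 2,570 × 12 = 30,840.
Q* = √(2DS/H) = √(2 × 30,840 × 152 / 28.7) ≈ 571.55.
Average inventory = Q*/2 ≈ 571.55 / 2 = 285.774.

Average inventory ≈ 285.8 widgets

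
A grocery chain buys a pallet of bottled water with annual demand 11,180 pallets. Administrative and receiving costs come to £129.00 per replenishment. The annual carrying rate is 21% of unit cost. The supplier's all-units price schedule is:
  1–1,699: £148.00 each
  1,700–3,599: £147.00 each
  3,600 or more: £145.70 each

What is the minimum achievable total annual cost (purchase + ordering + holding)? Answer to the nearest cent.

TC* ≈ £1,664,108.28

Holding cost per unit per year at price C is H = 0.21·C.
Candidates are each tier's EOQ (if it falls in that tier) and each price-break quantity.
EOQ at £148.00 = 304.6 (feasible in tier 1): TC = 11,180×£148.00 + (11,180/304.6)×129 + (304.6/2)×0.21×£148.00 = £1,664,108.28.
EOQ at £147.00 = 305.7 < 1700, so use break Q=1700: TC = 11,180×£147.00 + (11,180/1700.0)×129 + (1700.0/2)×0.21×£147.00 = £1,670,547.86.
EOQ at £145.70 = 307.0 < 3600, so use break Q=3600: TC = 11,180×£145.70 + (11,180/3600.0)×129 + (3600.0/2)×0.21×£145.70 = £1,684,401.22.
Lowest total cost among the candidates is at Q = 304.6.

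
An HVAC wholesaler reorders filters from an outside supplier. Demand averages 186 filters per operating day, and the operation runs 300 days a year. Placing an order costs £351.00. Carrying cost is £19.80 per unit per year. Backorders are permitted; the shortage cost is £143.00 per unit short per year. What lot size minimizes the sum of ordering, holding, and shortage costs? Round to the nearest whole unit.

Q* ≈ 1,501 filters

Annual demand D = 186 × 300 = 55,800.
With planned backorders, Q* = √(2DS/H) · √((H+B)/B).
√(2DS/H) = √(2 × 55,800 × 351 / 19.8) = 1406.543.
√((H+B)/B) = √((19.8+143)/143) = 1.0670.
Q* ≈ 1500.763.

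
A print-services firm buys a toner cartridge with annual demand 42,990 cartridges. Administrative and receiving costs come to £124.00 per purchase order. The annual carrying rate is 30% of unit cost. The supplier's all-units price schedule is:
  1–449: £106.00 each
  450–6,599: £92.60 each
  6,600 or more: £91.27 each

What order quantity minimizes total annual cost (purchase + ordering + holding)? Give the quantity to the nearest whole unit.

Holding cost per unit per year at price C is H = 0.30·C.
Candidates are each tier's EOQ (if it falls in that tier) and each price-break quantity.
Tier 1 (£106.00): EOQ = 579.0 exceeds tier's upper bound 449, so this tier is dominated.
EOQ at £92.60 = 619.5 (feasible in tier 2): TC = 42,990×£92.60 + (42,990/619.5)×124 + (619.5/2)×0.30×£92.60 = £3,998,083.79.
EOQ at £91.27 = 624.0 < 6600, so use break Q=6600: TC = 42,990×£91.27 + (42,990/6600.0)×124 + (6600.0/2)×0.30×£91.27 = £4,014,862.29.
Lowest total cost is £3,998,083.79 at Q = 619.5.

Q* ≈ 620 cartridges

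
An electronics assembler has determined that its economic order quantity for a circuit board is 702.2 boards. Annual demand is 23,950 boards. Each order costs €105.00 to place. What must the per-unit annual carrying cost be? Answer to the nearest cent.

The basic EOQ model gives Q* = √(2DS/H); rearrange for the unknown.
From Q* = √(2DS/H): H = 2DS / Q*² = 2 × 23,950 × 105 / 702.2² = 10.2001.

H ≈ €10.20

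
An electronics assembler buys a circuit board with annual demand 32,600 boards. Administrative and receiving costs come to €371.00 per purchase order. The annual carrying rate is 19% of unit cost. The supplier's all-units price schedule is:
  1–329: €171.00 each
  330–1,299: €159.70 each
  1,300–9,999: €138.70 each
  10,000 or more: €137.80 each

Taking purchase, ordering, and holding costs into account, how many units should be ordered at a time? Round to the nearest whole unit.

Holding cost per unit per year at price C is H = 0.19·C.
Candidates are each tier's EOQ (if it falls in that tier) and each price-break quantity.
Tier 1 (€171.00): EOQ = 862.9 exceeds tier's upper bound 329, so this tier is dominated.
EOQ at €159.70 = 892.9 (feasible in tier 2): TC = 32,600×€159.70 + (32,600/892.9)×371 + (892.9/2)×0.19×€159.70 = €5,233,311.93.
EOQ at €138.70 = 958.1 < 1300, so use break Q=1300: TC = 32,600×€138.70 + (32,600/1300.0)×371 + (1300.0/2)×0.19×€138.70 = €4,548,052.99.
EOQ at €137.80 = 961.2 < 10000, so use break Q=10000: TC = 32,600×€137.80 + (32,600/10000.0)×371 + (10000.0/2)×0.19×€137.80 = €4,624,399.46.
Lowest total cost is €4,548,052.99 at Q = 1300.0.

Q* ≈ 1,300 boards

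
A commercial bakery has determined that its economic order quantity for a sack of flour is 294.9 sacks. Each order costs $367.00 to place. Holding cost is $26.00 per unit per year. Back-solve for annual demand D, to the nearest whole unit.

Squaring Q* = √(2DS/H) gives Q*² = 2DS/H.
From Q* = √(2DS/H): D = Q*²H / (2S) = 294.9² × 26 / (2 × 367) = 3080.540.

D ≈ 3,081 sacks per year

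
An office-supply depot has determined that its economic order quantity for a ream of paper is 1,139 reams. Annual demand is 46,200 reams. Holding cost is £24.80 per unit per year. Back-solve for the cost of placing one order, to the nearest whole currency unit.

S ≈ £348

Invert the EOQ relation Q*² = 2DS/H.
From Q* = √(2DS/H): S = Q*²H / (2D) = 1,139² × 24.8 / (2 × 46,200) = 348.1987.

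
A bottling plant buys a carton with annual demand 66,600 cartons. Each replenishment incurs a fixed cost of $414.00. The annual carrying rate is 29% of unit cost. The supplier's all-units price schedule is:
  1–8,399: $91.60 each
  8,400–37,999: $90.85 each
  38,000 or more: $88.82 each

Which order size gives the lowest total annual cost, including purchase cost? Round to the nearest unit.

Holding cost per unit per year at price C is H = 0.29·C.
Evaluate total cost at each tier's feasible EOQ or, if the EOQ is below the tier, at the tier's minimum quantity.
EOQ at $91.60 = 1440.8 (feasible in tier 1): TC = 66,600×$91.60 + (66,600/1440.8)×414 + (1440.8/2)×0.29×$91.60 = $6,138,833.57.
EOQ at $90.85 = 1446.7 < 8400, so use break Q=8400: TC = 66,600×$90.85 + (66,600/8400.0)×414 + (8400.0/2)×0.29×$90.85 = $6,164,547.73.
EOQ at $88.82 = 1463.2 < 38000, so use break Q=38000: TC = 66,600×$88.82 + (66,600/38000.0)×414 + (38000.0/2)×0.29×$88.82 = $6,405,535.79.
Lowest total cost is $6,138,833.57 at Q = 1440.8.

Q* ≈ 1,441 cartons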